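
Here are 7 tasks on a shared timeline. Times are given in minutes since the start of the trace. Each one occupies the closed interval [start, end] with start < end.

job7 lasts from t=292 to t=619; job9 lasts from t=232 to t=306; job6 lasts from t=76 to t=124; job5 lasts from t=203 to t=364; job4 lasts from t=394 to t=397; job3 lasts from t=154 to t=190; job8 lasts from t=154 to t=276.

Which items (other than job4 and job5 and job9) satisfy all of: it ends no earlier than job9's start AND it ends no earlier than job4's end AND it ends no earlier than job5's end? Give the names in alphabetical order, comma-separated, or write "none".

Conditions: its end is no earlier than job9's start (X.end >= t=232) AND its end is no earlier than job4's end (X.end >= t=397) AND its end is no earlier than job5's end (X.end >= t=364).
job3: end t=190 >= t=232? ✗; end t=190 >= t=397? ✗; end t=190 >= t=364? ✗ → no.
job6: end t=124 >= t=232? ✗; end t=124 >= t=397? ✗; end t=124 >= t=364? ✗ → no.
job7: end t=619 >= t=232? ✓; end t=619 >= t=397? ✓; end t=619 >= t=364? ✓ → yes.
job8: end t=276 >= t=232? ✓; end t=276 >= t=397? ✗; end t=276 >= t=364? ✗ → no.
Result: job7.

job7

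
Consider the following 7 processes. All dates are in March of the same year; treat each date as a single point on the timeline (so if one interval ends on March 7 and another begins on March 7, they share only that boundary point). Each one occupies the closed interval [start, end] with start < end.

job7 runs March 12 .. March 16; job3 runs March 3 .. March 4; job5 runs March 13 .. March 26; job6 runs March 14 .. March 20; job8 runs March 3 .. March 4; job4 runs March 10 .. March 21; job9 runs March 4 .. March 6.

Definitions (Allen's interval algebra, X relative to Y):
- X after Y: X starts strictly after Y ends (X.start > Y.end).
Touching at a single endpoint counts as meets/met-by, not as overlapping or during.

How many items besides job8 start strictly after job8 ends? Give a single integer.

Target job8 = [March 3, March 4].
job3 [March 3, March 4] → equals → no.
job4 [March 10, March 21] → after → counts.
job5 [March 13, March 26] → after → counts.
job6 [March 14, March 20] → after → counts.
job7 [March 12, March 16] → after → counts.
job9 [March 4, March 6] → met-by → no.
Total: 4.

4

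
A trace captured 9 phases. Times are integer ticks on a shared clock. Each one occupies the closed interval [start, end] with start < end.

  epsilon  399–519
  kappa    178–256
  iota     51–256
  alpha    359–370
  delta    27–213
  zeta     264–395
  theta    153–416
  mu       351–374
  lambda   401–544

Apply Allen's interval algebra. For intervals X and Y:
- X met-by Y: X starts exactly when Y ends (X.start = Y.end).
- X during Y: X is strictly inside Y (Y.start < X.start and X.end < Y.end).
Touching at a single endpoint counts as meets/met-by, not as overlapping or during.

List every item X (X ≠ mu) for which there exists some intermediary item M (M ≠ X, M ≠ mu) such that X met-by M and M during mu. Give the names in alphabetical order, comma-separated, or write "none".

Target mu = [351, 374].
Intermediaries M with M during mu: alpha.
Via alpha — items with X met-by alpha: none.
Union: none.

none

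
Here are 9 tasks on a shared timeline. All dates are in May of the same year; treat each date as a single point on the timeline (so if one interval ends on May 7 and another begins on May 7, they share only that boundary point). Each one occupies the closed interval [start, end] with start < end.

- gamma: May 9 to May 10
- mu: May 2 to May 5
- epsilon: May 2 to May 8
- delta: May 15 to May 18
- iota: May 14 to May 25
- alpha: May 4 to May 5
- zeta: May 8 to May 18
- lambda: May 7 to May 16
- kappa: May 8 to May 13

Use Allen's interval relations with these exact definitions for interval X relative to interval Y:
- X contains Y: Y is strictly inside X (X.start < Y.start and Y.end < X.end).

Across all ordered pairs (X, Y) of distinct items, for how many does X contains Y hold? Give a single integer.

Checking all 72 ordered pairs for relation 'contains'; matching pairs in alphabetical order:
(epsilon, alpha): epsilon contains alpha ✓
(iota, delta): iota contains delta ✓
(kappa, gamma): kappa contains gamma ✓
(lambda, gamma): lambda contains gamma ✓
(lambda, kappa): lambda contains kappa ✓
(zeta, gamma): zeta contains gamma ✓
Count: 6.

6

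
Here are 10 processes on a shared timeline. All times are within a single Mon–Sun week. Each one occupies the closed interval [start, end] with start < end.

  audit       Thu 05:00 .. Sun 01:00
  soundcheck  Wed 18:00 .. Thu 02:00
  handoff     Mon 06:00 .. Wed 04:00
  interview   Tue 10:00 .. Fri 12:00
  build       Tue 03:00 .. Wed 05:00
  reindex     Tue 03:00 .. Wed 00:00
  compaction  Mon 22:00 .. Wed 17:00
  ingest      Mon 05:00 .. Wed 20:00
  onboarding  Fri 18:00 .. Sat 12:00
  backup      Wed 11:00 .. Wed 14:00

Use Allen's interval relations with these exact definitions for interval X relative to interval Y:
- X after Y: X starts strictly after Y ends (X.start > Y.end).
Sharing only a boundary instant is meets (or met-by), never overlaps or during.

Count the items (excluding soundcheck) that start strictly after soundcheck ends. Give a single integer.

2

Target soundcheck = [Wed 18:00, Thu 02:00].
audit [Thu 05:00, Sun 01:00] → after → counts.
backup [Wed 11:00, Wed 14:00] → before → no.
build [Tue 03:00, Wed 05:00] → before → no.
compaction [Mon 22:00, Wed 17:00] → before → no.
handoff [Mon 06:00, Wed 04:00] → before → no.
ingest [Mon 05:00, Wed 20:00] → overlaps → no.
interview [Tue 10:00, Fri 12:00] → contains → no.
onboarding [Fri 18:00, Sat 12:00] → after → counts.
reindex [Tue 03:00, Wed 00:00] → before → no.
Total: 2.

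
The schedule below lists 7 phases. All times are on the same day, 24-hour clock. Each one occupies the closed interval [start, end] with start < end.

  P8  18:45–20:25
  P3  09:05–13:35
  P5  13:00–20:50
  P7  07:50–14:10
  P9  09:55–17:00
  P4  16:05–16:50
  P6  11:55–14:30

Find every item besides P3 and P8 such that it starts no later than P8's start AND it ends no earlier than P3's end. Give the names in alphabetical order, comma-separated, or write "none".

P4, P5, P6, P7, P9

Conditions: its start is no later than P8's start (X.start <= 18:45) AND its end is no earlier than P3's end (X.end >= 13:35).
P4: start 16:05 <= 18:45? ✓; end 16:50 >= 13:35? ✓ → yes.
P5: start 13:00 <= 18:45? ✓; end 20:50 >= 13:35? ✓ → yes.
P6: start 11:55 <= 18:45? ✓; end 14:30 >= 13:35? ✓ → yes.
P7: start 07:50 <= 18:45? ✓; end 14:10 >= 13:35? ✓ → yes.
P9: start 09:55 <= 18:45? ✓; end 17:00 >= 13:35? ✓ → yes.
Result: P4, P5, P6, P7, P9.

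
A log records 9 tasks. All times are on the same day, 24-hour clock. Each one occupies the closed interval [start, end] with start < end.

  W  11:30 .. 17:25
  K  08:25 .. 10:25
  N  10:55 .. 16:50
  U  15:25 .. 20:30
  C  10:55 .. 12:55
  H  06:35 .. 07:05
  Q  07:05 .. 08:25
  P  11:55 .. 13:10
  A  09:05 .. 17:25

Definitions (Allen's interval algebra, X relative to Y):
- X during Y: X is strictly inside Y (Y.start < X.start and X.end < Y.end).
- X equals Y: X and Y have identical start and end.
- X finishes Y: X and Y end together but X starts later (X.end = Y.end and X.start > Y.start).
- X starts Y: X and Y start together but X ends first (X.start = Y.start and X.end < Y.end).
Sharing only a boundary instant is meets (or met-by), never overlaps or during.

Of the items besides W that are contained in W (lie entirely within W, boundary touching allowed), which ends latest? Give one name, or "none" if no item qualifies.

P

Target W = [11:30, 17:25].
A [09:05, 17:25] → finished-by → excluded.
C [10:55, 12:55] → overlaps → excluded.
H [06:35, 07:05] → before → excluded.
K [08:25, 10:25] → before → excluded.
N [10:55, 16:50] → overlaps → excluded.
P [11:55, 13:10] → during → candidate.
Q [07:05, 08:25] → before → excluded.
U [15:25, 20:30] → overlapped-by → excluded.
Among candidates, latest end is 13:10 → P.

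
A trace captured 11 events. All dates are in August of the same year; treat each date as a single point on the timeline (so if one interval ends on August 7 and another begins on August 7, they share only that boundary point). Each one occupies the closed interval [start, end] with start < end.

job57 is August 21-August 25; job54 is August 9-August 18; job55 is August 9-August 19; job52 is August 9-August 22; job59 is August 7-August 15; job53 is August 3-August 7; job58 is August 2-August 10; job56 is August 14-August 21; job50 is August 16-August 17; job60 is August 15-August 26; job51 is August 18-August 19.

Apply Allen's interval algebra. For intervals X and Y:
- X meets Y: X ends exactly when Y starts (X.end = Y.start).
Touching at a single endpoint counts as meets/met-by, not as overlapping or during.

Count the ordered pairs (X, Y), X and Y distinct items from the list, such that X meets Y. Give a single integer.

4

Checking all 110 ordered pairs for relation 'meets'; matching pairs in alphabetical order:
(job53, job59): job53 meets job59 ✓
(job54, job51): job54 meets job51 ✓
(job56, job57): job56 meets job57 ✓
(job59, job60): job59 meets job60 ✓
Count: 4.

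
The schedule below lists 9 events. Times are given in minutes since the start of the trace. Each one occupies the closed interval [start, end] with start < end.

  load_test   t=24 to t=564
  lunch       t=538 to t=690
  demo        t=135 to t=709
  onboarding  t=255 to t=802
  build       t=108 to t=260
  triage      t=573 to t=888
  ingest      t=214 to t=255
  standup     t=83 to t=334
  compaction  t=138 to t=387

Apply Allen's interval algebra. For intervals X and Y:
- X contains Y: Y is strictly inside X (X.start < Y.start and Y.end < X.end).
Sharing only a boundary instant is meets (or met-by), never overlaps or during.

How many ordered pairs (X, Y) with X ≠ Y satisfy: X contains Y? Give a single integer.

12

Checking all 72 ordered pairs for relation 'contains'; matching pairs in alphabetical order:
(build, ingest): build contains ingest ✓
(compaction, ingest): compaction contains ingest ✓
(demo, compaction): demo contains compaction ✓
(demo, ingest): demo contains ingest ✓
(demo, lunch): demo contains lunch ✓
(load_test, build): load_test contains build ✓
(load_test, compaction): load_test contains compaction ✓
(load_test, ingest): load_test contains ingest ✓
(load_test, standup): load_test contains standup ✓
(onboarding, lunch): onboarding contains lunch ✓
(standup, build): standup contains build ✓
(standup, ingest): standup contains ingest ✓
Count: 12.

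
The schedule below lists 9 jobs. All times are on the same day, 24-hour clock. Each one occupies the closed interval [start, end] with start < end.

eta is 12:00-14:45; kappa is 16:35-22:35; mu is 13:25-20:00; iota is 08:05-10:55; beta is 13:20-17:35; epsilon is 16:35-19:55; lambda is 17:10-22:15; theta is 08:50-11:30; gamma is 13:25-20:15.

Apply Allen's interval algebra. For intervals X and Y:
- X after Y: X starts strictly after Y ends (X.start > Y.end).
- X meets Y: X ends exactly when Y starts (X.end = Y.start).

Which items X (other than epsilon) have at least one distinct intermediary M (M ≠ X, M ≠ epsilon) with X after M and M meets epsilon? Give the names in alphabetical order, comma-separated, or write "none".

Target epsilon = [16:35, 19:55].
Intermediaries M with M meets epsilon: none.
Union: none.

none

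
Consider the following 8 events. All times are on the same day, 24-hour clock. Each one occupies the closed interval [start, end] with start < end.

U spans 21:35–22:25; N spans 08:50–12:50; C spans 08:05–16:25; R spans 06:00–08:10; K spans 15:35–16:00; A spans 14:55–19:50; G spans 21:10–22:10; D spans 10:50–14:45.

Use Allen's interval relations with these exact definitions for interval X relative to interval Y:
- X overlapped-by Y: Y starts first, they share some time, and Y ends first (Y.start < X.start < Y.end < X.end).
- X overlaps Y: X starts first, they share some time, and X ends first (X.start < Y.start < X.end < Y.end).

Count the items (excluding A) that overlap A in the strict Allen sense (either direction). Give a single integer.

Target A = [14:55, 19:50].
C [08:05, 16:25] → overlaps → counts.
D [10:50, 14:45] → before → no.
G [21:10, 22:10] → after → no.
K [15:35, 16:00] → during → no.
N [08:50, 12:50] → before → no.
R [06:00, 08:10] → before → no.
U [21:35, 22:25] → after → no.
Total: 1.

1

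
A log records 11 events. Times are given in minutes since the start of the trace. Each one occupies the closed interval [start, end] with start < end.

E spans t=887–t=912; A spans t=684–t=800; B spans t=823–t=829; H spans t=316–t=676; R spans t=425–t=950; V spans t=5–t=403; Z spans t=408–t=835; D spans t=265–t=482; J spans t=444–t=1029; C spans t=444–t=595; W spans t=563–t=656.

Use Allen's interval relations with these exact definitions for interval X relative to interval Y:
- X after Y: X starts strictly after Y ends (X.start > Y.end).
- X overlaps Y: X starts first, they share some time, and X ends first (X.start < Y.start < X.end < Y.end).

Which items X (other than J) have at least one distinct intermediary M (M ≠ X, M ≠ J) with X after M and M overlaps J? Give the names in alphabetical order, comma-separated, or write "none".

Target J = [t=444, t=1029].
Intermediaries M with M overlaps J: D, H, R, Z.
Via D — items with X after D: A, B, E, W.
Via H — items with X after H: A, B, E.
Via R — items with X after R: none.
Via Z — items with X after Z: E.
Union: A, B, E, W.

A, B, E, W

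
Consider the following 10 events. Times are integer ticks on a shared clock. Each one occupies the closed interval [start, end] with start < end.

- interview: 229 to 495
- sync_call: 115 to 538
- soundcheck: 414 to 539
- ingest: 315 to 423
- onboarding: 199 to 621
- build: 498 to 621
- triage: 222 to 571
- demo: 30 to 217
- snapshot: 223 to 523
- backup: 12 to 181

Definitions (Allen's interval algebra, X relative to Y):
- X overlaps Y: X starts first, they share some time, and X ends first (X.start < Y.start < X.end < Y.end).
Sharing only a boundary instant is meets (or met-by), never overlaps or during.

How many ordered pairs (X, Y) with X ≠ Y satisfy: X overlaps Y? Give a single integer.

14

Checking all 90 ordered pairs for relation 'overlaps'; matching pairs in alphabetical order:
(backup, demo): backup overlaps demo ✓
(backup, sync_call): backup overlaps sync_call ✓
(demo, onboarding): demo overlaps onboarding ✓
(demo, sync_call): demo overlaps sync_call ✓
(ingest, soundcheck): ingest overlaps soundcheck ✓
(interview, soundcheck): interview overlaps soundcheck ✓
(snapshot, build): snapshot overlaps build ✓
(snapshot, soundcheck): snapshot overlaps soundcheck ✓
(soundcheck, build): soundcheck overlaps build ✓
(sync_call, build): sync_call overlaps build ✓
(sync_call, onboarding): sync_call overlaps onboarding ✓
(sync_call, soundcheck): sync_call overlaps soundcheck ✓
(sync_call, triage): sync_call overlaps triage ✓
(triage, build): triage overlaps build ✓
Count: 14.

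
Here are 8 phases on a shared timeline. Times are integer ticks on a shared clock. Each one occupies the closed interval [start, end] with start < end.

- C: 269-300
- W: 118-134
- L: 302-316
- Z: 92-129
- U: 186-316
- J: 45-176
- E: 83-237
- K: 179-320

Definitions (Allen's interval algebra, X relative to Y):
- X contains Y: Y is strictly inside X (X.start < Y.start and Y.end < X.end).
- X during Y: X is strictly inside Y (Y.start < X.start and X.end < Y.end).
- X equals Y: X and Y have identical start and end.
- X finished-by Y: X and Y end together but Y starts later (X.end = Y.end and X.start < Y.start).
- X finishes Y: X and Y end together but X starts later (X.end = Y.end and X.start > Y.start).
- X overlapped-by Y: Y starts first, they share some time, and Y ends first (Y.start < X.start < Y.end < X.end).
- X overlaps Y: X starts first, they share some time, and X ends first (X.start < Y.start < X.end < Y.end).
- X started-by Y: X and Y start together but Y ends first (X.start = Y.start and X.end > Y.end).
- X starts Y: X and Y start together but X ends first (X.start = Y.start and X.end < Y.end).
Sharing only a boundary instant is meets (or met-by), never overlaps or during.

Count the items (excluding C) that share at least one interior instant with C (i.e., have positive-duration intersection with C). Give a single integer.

2

Target C = [269, 300].
E [83, 237] → before → no.
J [45, 176] → before → no.
K [179, 320] → contains → counts.
L [302, 316] → after → no.
U [186, 316] → contains → counts.
W [118, 134] → before → no.
Z [92, 129] → before → no.
Total: 2.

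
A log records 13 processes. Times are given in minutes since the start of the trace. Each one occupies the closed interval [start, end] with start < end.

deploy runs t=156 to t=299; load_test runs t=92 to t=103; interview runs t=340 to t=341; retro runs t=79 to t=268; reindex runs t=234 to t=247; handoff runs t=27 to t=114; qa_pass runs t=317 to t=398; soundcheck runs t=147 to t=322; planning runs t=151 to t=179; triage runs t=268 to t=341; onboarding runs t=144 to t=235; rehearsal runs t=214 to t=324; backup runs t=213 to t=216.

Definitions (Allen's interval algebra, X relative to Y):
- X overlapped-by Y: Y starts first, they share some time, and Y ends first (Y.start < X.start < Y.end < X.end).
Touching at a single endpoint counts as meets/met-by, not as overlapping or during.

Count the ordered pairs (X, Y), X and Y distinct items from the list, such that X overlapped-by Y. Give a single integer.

18

Checking all 156 ordered pairs for relation 'overlapped-by'; matching pairs in alphabetical order:
(deploy, onboarding): deploy overlapped-by onboarding ✓
(deploy, planning): deploy overlapped-by planning ✓
(deploy, retro): deploy overlapped-by retro ✓
(qa_pass, rehearsal): qa_pass overlapped-by rehearsal ✓
(qa_pass, soundcheck): qa_pass overlapped-by soundcheck ✓
(qa_pass, triage): qa_pass overlapped-by triage ✓
(rehearsal, backup): rehearsal overlapped-by backup ✓
(rehearsal, deploy): rehearsal overlapped-by deploy ✓
(rehearsal, onboarding): rehearsal overlapped-by onboarding ✓
(rehearsal, retro): rehearsal overlapped-by retro ✓
(rehearsal, soundcheck): rehearsal overlapped-by soundcheck ✓
(reindex, onboarding): reindex overlapped-by onboarding ✓
(retro, handoff): retro overlapped-by handoff ✓
(soundcheck, onboarding): soundcheck overlapped-by onboarding ✓
(soundcheck, retro): soundcheck overlapped-by retro ✓
(triage, deploy): triage overlapped-by deploy ✓
(triage, rehearsal): triage overlapped-by rehearsal ✓
(triage, soundcheck): triage overlapped-by soundcheck ✓
Count: 18.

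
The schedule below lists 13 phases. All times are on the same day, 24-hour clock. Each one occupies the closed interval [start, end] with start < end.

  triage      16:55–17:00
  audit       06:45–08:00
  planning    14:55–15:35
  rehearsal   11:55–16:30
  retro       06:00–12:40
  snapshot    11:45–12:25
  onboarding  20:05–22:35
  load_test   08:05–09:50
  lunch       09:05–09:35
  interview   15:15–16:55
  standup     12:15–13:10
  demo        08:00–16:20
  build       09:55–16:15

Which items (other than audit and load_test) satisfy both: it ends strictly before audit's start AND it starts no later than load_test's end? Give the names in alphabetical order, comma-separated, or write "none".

none

Conditions: its end is strictly before audit's start (X.end < 06:45) AND its start is no later than load_test's end (X.start <= 09:50).
build: end 16:15 < 06:45? ✗; start 09:55 <= 09:50? ✗ → no.
demo: end 16:20 < 06:45? ✗; start 08:00 <= 09:50? ✓ → no.
interview: end 16:55 < 06:45? ✗; start 15:15 <= 09:50? ✗ → no.
lunch: end 09:35 < 06:45? ✗; start 09:05 <= 09:50? ✓ → no.
onboarding: end 22:35 < 06:45? ✗; start 20:05 <= 09:50? ✗ → no.
planning: end 15:35 < 06:45? ✗; start 14:55 <= 09:50? ✗ → no.
rehearsal: end 16:30 < 06:45? ✗; start 11:55 <= 09:50? ✗ → no.
retro: end 12:40 < 06:45? ✗; start 06:00 <= 09:50? ✓ → no.
snapshot: end 12:25 < 06:45? ✗; start 11:45 <= 09:50? ✗ → no.
standup: end 13:10 < 06:45? ✗; start 12:15 <= 09:50? ✗ → no.
triage: end 17:00 < 06:45? ✗; start 16:55 <= 09:50? ✗ → no.
Result: none.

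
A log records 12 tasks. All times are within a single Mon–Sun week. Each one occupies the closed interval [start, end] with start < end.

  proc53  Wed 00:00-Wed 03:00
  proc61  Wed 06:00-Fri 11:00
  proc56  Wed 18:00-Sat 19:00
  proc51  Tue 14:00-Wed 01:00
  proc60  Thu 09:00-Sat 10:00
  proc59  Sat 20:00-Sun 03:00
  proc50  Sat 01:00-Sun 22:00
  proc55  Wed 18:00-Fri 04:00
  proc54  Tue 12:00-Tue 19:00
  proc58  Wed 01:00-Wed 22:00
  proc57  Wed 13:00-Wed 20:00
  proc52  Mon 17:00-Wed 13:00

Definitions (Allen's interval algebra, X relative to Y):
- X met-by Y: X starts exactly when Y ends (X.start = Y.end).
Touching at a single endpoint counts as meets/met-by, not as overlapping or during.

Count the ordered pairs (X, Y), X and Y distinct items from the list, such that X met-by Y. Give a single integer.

2

Checking all 132 ordered pairs for relation 'met-by'; matching pairs in alphabetical order:
(proc57, proc52): proc57 met-by proc52 ✓
(proc58, proc51): proc58 met-by proc51 ✓
Count: 2.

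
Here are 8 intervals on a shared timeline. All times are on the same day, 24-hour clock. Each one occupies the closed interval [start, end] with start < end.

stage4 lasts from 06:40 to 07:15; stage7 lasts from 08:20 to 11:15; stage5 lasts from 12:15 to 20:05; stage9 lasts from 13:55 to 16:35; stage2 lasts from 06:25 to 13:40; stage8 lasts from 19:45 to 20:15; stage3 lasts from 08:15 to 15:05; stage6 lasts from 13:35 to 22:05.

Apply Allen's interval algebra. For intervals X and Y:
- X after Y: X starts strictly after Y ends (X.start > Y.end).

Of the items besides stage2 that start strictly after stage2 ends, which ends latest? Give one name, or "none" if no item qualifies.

Target stage2 = [06:25, 13:40].
stage3 [08:15, 15:05] → overlapped-by → excluded.
stage4 [06:40, 07:15] → during → excluded.
stage5 [12:15, 20:05] → overlapped-by → excluded.
stage6 [13:35, 22:05] → overlapped-by → excluded.
stage7 [08:20, 11:15] → during → excluded.
stage8 [19:45, 20:15] → after → candidate.
stage9 [13:55, 16:35] → after → candidate.
Among candidates, latest end is 20:15 → stage8.

stage8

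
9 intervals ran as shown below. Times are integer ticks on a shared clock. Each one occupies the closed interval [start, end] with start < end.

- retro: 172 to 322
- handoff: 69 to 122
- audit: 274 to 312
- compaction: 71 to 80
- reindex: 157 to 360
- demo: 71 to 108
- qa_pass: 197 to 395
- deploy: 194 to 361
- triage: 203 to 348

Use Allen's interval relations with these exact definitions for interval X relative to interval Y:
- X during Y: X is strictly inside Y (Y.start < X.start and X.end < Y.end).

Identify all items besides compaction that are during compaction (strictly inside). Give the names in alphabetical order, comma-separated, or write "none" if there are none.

Target compaction = [71, 80].
audit [274, 312] → after → no.
demo [71, 108] → started-by → no.
deploy [194, 361] → after → no.
handoff [69, 122] → contains → no.
qa_pass [197, 395] → after → no.
reindex [157, 360] → after → no.
retro [172, 322] → after → no.
triage [203, 348] → after → no.
Result: none.

none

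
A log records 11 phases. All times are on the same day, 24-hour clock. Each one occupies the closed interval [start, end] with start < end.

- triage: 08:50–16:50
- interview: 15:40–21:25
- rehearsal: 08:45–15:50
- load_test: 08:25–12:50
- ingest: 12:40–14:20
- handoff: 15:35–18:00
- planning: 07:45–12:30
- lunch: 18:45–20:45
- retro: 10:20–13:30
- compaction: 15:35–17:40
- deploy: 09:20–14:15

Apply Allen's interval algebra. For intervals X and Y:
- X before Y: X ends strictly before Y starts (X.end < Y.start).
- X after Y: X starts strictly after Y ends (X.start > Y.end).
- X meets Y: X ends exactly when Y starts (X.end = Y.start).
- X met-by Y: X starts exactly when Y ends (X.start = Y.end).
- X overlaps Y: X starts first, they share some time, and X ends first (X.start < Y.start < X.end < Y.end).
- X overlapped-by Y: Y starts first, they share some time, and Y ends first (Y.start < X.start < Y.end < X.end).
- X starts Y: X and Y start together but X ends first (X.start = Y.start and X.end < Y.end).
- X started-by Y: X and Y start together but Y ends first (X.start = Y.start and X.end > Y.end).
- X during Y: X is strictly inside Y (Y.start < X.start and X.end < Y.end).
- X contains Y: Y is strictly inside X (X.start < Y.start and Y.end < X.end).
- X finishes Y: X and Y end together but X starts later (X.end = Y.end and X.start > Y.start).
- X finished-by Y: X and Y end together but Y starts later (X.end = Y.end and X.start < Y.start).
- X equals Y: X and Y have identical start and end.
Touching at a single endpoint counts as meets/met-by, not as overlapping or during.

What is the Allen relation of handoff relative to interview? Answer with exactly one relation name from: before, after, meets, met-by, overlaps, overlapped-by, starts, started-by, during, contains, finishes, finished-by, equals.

handoff = [15:35, 18:00]; interview = [15:40, 21:25].
Compare endpoints: handoff.start < interview.start, handoff.start < interview.end, handoff.end > interview.start, handoff.end < interview.end.
That pattern is 'overlaps'.

overlaps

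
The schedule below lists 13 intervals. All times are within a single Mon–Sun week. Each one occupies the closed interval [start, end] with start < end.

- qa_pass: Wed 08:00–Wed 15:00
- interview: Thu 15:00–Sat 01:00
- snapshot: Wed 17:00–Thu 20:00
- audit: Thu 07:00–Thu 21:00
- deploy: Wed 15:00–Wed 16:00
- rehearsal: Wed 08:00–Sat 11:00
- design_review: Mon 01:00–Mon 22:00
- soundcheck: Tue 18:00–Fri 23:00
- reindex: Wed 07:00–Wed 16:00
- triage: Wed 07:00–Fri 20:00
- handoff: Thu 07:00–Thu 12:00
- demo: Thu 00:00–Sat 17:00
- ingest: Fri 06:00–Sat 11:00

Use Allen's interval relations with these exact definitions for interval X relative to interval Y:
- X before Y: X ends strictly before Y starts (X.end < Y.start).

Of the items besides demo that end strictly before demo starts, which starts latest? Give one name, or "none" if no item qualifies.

Target demo = [Thu 00:00, Sat 17:00].
audit [Thu 07:00, Thu 21:00] → during → excluded.
deploy [Wed 15:00, Wed 16:00] → before → candidate.
design_review [Mon 01:00, Mon 22:00] → before → candidate.
handoff [Thu 07:00, Thu 12:00] → during → excluded.
ingest [Fri 06:00, Sat 11:00] → during → excluded.
interview [Thu 15:00, Sat 01:00] → during → excluded.
qa_pass [Wed 08:00, Wed 15:00] → before → candidate.
rehearsal [Wed 08:00, Sat 11:00] → overlaps → excluded.
reindex [Wed 07:00, Wed 16:00] → before → candidate.
snapshot [Wed 17:00, Thu 20:00] → overlaps → excluded.
soundcheck [Tue 18:00, Fri 23:00] → overlaps → excluded.
triage [Wed 07:00, Fri 20:00] → overlaps → excluded.
Among candidates, latest start is Wed 15:00 → deploy.

deploy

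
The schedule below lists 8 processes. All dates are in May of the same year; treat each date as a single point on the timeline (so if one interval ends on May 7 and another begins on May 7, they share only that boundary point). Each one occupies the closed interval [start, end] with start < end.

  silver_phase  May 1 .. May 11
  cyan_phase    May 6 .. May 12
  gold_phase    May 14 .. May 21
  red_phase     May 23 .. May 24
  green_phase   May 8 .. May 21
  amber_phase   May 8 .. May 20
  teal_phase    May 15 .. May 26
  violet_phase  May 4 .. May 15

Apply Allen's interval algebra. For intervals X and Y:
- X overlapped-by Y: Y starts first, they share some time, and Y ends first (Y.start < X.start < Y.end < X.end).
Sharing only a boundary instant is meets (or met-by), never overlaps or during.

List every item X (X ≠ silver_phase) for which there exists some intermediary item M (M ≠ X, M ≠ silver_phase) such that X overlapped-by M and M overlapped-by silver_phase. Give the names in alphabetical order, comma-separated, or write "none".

Target silver_phase = [May 1, May 11].
Intermediaries M with M overlapped-by silver_phase: amber_phase, cyan_phase, green_phase, violet_phase.
Via amber_phase — items with X overlapped-by amber_phase: gold_phase, teal_phase.
Via cyan_phase — items with X overlapped-by cyan_phase: amber_phase, green_phase.
Via green_phase — items with X overlapped-by green_phase: teal_phase.
Via violet_phase — items with X overlapped-by violet_phase: amber_phase, gold_phase, green_phase.
Union: amber_phase, gold_phase, green_phase, teal_phase.

amber_phase, gold_phase, green_phase, teal_phase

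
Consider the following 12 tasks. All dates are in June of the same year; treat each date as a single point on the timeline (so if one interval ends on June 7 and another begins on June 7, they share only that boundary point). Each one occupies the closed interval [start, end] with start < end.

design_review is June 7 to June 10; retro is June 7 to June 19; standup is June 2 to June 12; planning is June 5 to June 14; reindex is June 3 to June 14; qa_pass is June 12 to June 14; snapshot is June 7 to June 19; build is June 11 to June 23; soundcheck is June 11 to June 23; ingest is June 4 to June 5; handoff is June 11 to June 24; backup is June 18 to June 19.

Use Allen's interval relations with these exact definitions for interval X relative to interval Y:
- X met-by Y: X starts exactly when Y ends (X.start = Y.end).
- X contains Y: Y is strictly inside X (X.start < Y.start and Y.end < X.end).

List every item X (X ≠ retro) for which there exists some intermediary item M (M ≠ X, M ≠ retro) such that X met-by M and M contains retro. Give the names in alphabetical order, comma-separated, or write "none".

Target retro = [June 7, June 19].
Intermediaries M with M contains retro: none.
Union: none.

none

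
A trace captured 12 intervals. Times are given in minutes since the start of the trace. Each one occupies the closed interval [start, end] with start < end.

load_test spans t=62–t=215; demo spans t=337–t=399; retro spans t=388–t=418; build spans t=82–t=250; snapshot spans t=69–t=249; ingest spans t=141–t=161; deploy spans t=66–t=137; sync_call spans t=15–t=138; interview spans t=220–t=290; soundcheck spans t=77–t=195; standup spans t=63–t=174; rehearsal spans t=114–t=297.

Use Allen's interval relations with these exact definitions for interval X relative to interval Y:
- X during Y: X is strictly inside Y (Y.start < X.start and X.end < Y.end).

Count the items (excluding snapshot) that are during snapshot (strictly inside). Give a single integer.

2

Target snapshot = [t=69, t=249].
build [t=82, t=250] → overlapped-by → no.
demo [t=337, t=399] → after → no.
deploy [t=66, t=137] → overlaps → no.
ingest [t=141, t=161] → during → counts.
interview [t=220, t=290] → overlapped-by → no.
load_test [t=62, t=215] → overlaps → no.
rehearsal [t=114, t=297] → overlapped-by → no.
retro [t=388, t=418] → after → no.
soundcheck [t=77, t=195] → during → counts.
standup [t=63, t=174] → overlaps → no.
sync_call [t=15, t=138] → overlaps → no.
Total: 2.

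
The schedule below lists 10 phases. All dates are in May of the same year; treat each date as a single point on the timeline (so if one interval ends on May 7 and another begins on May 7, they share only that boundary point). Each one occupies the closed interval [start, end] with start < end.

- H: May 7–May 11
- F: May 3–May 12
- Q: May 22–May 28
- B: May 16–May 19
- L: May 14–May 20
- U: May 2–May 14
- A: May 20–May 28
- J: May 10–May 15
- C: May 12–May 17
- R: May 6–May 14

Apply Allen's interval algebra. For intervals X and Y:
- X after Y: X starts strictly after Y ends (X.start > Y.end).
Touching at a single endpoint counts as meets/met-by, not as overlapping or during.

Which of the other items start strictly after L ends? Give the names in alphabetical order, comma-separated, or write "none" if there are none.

Q

Target L = [May 14, May 20].
A [May 20, May 28] → met-by → no.
B [May 16, May 19] → during → no.
C [May 12, May 17] → overlaps → no.
F [May 3, May 12] → before → no.
H [May 7, May 11] → before → no.
J [May 10, May 15] → overlaps → no.
Q [May 22, May 28] → after → yes.
R [May 6, May 14] → meets → no.
U [May 2, May 14] → meets → no.
Result: Q.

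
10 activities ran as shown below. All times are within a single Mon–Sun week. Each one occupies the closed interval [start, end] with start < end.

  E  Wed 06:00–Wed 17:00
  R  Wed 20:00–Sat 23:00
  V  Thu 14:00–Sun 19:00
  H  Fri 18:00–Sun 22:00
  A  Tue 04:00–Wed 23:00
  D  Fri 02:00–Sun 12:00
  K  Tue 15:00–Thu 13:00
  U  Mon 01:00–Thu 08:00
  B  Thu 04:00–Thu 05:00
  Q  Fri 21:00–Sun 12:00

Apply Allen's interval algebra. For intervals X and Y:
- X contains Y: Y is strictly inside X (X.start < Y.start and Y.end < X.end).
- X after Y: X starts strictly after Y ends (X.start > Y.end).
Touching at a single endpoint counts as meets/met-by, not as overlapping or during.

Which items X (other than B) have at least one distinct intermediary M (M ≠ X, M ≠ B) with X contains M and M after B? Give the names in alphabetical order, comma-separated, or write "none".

Target B = [Thu 04:00, Thu 05:00].
Intermediaries M with M after B: D, H, Q, V.
Via D — items with X contains D: V.
Via H — items with X contains H: none.
Via Q — items with X contains Q: H, V.
Via V — items with X contains V: none.
Union: H, V.

H, V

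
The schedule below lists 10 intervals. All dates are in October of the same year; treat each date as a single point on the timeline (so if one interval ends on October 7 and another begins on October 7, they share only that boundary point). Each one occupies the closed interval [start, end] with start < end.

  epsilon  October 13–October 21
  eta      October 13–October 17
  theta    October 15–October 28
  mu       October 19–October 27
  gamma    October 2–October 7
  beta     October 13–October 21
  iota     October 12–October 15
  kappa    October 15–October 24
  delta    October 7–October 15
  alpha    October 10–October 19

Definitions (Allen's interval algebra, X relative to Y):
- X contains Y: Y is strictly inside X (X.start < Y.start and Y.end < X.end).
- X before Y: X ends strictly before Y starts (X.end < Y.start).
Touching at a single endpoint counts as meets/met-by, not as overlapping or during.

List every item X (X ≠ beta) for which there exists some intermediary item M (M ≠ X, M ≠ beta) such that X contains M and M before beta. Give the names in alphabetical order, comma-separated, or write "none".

none

Target beta = [October 13, October 21].
Intermediaries M with M before beta: gamma.
Via gamma — items with X contains gamma: none.
Union: none.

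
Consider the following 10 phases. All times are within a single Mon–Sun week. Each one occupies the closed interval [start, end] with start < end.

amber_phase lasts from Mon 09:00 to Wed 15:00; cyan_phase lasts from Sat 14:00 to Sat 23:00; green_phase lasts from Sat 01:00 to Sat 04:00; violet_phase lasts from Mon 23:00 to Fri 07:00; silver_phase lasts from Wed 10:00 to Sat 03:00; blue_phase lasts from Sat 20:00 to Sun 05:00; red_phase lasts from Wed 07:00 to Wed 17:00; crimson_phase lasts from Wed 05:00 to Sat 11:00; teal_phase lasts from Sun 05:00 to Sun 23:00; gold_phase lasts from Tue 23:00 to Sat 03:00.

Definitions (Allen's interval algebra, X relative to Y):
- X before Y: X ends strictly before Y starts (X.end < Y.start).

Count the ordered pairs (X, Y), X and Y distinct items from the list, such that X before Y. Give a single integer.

25

Checking all 90 ordered pairs for relation 'before'; matching pairs in alphabetical order:
(amber_phase, blue_phase): amber_phase before blue_phase ✓
(amber_phase, cyan_phase): amber_phase before cyan_phase ✓
(amber_phase, green_phase): amber_phase before green_phase ✓
(amber_phase, teal_phase): amber_phase before teal_phase ✓
(crimson_phase, blue_phase): crimson_phase before blue_phase ✓
(crimson_phase, cyan_phase): crimson_phase before cyan_phase ✓
(crimson_phase, teal_phase): crimson_phase before teal_phase ✓
(cyan_phase, teal_phase): cyan_phase before teal_phase ✓
(gold_phase, blue_phase): gold_phase before blue_phase ✓
(gold_phase, cyan_phase): gold_phase before cyan_phase ✓
(gold_phase, teal_phase): gold_phase before teal_phase ✓
(green_phase, blue_phase): green_phase before blue_phase ✓
(green_phase, cyan_phase): green_phase before cyan_phase ✓
(green_phase, teal_phase): green_phase before teal_phase ✓
(red_phase, blue_phase): red_phase before blue_phase ✓
(red_phase, cyan_phase): red_phase before cyan_phase ✓
(red_phase, green_phase): red_phase before green_phase ✓
(red_phase, teal_phase): red_phase before teal_phase ✓
(silver_phase, blue_phase): silver_phase before blue_phase ✓
(silver_phase, cyan_phase): silver_phase before cyan_phase ✓
(silver_phase, teal_phase): silver_phase before teal_phase ✓
(violet_phase, blue_phase): violet_phase before blue_phase ✓
(violet_phase, cyan_phase): violet_phase before cyan_phase ✓
(violet_phase, green_phase): violet_phase before green_phase ✓
... plus 1 further pairs not listed.
Count: 25.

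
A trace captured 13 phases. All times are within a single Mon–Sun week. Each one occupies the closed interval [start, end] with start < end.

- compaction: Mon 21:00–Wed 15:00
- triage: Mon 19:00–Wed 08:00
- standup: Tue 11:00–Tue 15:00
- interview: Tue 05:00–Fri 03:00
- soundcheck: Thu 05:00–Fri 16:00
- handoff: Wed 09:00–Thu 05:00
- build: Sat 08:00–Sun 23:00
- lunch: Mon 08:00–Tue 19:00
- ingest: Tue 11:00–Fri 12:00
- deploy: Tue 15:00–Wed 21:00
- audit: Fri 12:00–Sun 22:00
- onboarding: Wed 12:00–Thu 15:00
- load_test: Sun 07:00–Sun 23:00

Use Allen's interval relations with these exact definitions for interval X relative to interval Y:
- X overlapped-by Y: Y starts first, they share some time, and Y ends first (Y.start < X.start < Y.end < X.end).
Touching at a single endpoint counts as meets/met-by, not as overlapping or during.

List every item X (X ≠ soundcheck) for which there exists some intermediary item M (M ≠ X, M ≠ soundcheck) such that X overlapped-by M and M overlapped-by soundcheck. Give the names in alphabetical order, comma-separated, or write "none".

Target soundcheck = [Thu 05:00, Fri 16:00].
Intermediaries M with M overlapped-by soundcheck: audit.
Via audit — items with X overlapped-by audit: build, load_test.
Union: build, load_test.

build, load_test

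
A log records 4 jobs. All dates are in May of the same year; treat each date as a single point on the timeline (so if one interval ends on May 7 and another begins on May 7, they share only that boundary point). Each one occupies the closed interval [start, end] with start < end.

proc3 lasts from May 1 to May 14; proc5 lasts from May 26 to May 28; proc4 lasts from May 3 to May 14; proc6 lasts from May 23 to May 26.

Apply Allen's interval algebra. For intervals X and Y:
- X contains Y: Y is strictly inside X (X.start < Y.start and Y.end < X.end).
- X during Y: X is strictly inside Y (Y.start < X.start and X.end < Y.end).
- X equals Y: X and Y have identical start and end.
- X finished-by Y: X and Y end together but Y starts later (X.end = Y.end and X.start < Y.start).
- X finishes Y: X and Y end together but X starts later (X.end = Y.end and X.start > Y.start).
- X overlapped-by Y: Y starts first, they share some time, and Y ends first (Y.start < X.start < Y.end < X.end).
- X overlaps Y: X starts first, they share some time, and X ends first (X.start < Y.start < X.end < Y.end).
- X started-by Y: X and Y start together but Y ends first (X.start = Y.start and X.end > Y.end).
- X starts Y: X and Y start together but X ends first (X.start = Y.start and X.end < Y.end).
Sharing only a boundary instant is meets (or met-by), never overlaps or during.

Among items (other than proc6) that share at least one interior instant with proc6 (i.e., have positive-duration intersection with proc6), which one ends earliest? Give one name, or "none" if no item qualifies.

none

Target proc6 = [May 23, May 26].
proc3 [May 1, May 14] → before → excluded.
proc4 [May 3, May 14] → before → excluded.
proc5 [May 26, May 28] → met-by → excluded.
No candidates → none.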